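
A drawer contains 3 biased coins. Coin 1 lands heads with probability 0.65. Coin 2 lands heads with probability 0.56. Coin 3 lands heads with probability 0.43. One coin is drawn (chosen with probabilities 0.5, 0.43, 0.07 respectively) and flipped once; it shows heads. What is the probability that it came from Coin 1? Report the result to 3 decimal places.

Posterior probability ≈ 0.545

P(heads|C1) = 0.65; P(heads|C2) = 0.56; P(heads|C3) = 0.43.
Prior × likelihood for each source: 0.5·0.65=0.3250, 0.43·0.56=0.2408, 0.07·0.43=0.03010. Summing gives P(heads) = 0.59590.
P(Coin 1 | heads) = 0.3250 / 0.59590 = 0.545.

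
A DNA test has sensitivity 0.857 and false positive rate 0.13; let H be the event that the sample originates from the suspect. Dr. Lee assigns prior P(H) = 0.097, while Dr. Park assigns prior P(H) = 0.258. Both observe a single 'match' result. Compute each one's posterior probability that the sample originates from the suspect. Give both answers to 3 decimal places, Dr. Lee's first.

P('+'|H) = 0.857, P('+'|¬H) = 0.13.
Dr. Lee: numerator 0.857·0.097 = 0.083129; evidence = 0.083129+0.13·0.903 = 0.20052; posterior = 0.415.
Dr. Park: numerator 0.857·0.258 = 0.22111; evidence = 0.22111+0.13·0.742 = 0.31757; posterior = 0.696.

Dr. Lee: 0.415; Dr. Park: 0.696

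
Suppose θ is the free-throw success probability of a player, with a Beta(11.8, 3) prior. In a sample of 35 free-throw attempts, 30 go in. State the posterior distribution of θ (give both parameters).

Posterior: Beta(41.8, 8)

The binomial likelihood is conjugate to the Beta prior: with 30 successes and 5 failures, the posterior is Beta(11.8+30, 3+5) = Beta(41.8, 8).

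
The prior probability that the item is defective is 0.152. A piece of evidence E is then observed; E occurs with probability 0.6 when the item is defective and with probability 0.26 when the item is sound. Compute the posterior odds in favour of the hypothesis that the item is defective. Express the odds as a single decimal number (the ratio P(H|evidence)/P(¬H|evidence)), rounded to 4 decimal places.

Prior odds = 0.152/(1−0.152) = 0.17925.
Likelihood ratio for E = 0.6/0.26 = 2.3077.
Posterior odds = prior odds × LR = 0.41364.

Posterior odds ≈ 0.4136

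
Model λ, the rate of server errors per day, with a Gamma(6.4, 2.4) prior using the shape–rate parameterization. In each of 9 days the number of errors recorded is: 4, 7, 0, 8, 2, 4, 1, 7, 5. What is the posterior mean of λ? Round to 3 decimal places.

The Poisson likelihood adds the total count to the shape and the number of exposure periods to the rate. Here ∑xᵢ = 38 and n = 9, so shape 6.4→44.4 and rate 2.4→11.4.
E[λ | data] = 44.4/11.4 = 3.895.

Posterior mean ≈ 3.895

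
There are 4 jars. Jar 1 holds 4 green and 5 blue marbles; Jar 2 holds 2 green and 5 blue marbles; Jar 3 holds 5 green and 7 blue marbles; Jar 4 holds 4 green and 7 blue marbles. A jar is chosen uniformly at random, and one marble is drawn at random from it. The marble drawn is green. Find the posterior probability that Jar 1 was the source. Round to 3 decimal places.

Posterior probability ≈ 0.294

P(green|Jar 1) = 0.4444; P(green|Jar 2) = 0.2857; P(green|Jar 3) = 0.4167; P(green|Jar 4) = 0.3636.
Prior × likelihood for each source: 0.25·0.4444=0.1111, 0.25·0.2857=0.07143, 0.25·0.4167=0.1042, 0.25·0.3636=0.09091. Summing gives P(green) = 0.37762.
P(Jar 1 | green) = 0.1111 / 0.37762 = 0.294.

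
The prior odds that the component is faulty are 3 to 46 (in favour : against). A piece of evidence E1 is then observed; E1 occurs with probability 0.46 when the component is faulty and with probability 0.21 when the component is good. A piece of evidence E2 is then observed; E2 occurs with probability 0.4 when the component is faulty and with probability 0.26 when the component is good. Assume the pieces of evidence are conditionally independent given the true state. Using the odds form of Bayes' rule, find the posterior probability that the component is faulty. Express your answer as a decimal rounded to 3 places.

Prior odds = 3/46 = 0.065217. In log-odds, ln(0.065217) = -2.7300.
Add log likelihood ratios: ln(2.1905) + ln(1.5385) = 1.2149.
Posterior log-odds = -1.5151, so posterior odds = exp(-1.5151) = 0.21978. Converting, P(H|E) = 0.21978/1.2198 = 0.180.

Posterior probability ≈ 0.180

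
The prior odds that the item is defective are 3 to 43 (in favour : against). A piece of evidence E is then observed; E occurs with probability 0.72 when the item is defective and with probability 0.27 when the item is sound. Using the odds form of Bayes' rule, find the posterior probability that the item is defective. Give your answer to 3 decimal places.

Prior odds = 3/43 = 0.069767. In log-odds, ln(0.069767) = -2.6626.
Add log likelihood ratio: ln(2.6667) = 0.98083.
Posterior log-odds = -1.6818, so posterior odds = exp(-1.6818) = 0.18605. Converting, P(H|E) = 0.18605/1.1860 = 0.157.

Posterior probability ≈ 0.157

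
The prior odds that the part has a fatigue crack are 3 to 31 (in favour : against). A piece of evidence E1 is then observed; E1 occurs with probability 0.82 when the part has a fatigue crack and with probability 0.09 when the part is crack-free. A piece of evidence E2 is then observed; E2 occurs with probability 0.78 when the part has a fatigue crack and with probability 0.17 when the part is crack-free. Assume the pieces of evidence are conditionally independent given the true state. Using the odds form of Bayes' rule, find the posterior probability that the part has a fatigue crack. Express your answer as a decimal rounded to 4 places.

Posterior probability ≈ 0.8018

Prior odds = 3/31 = 0.096774.
Likelihood ratio for E1 = 0.82/0.09 = 9.1111.
Likelihood ratio for E2 = 0.78/0.17 = 4.5882.
Posterior odds = prior odds × LR₁ × LR₂ = 4.0455.
Posterior probability = odds/(1+odds) = 4.0455/5.0455 = 0.8018.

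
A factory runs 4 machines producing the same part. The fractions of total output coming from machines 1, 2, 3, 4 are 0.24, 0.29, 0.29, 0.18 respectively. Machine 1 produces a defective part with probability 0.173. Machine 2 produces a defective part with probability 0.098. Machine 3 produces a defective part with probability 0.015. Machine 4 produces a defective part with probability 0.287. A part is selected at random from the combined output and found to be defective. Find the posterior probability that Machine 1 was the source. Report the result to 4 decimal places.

Posterior probability ≈ 0.3297

P(defective|M1) = 0.173; P(defective|M2) = 0.098; P(defective|M3) = 0.015; P(defective|M4) = 0.287.
Prior × likelihood for each source: 0.24·0.173=0.04152, 0.29·0.098=0.02842, 0.29·0.015=0.004350, 0.18·0.287=0.05166. Summing gives P(defective) = 0.12595.
P(Machine 1 | defective) = 0.04152 / 0.12595 = 0.3297.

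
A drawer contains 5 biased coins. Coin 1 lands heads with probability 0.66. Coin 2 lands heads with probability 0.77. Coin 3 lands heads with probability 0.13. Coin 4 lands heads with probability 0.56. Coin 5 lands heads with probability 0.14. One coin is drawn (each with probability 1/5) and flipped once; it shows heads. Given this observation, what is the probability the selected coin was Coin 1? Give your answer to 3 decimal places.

P(heads|C1) = 0.66; P(heads|C2) = 0.77; P(heads|C3) = 0.13; P(heads|C4) = 0.56; P(heads|C5) = 0.14.
Prior × likelihood for each source: 0.2·0.66=0.1320, 0.2·0.77=0.1540, 0.2·0.13=0.02600, 0.2·0.56=0.1120, 0.2·0.14=0.02800. Summing gives P(heads) = 0.45200.
P(Coin 1 | heads) = 0.1320 / 0.45200 = 0.292.

Posterior probability ≈ 0.292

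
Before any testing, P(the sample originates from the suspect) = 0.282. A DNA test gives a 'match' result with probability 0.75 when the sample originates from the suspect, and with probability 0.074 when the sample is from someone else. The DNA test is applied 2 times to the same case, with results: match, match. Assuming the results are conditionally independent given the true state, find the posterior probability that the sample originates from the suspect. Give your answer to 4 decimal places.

With H the event that the sample originates from the suspect, the joint likelihood of the observed sequence is P(data|H) = 0.75·0.75 = 0.56250 and P(data|¬H) = 0.074·0.074 = 0.0054760.
Bayes: P(H|data) = 0.282·0.56250 / (0.282·0.56250 + 0.718·0.0054760) = 0.15862/0.16256 = 0.9758.

Posterior P(H) ≈ 0.9758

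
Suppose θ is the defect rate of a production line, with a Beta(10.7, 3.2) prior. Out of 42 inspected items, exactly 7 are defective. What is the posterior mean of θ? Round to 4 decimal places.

Posterior mean ≈ 0.3166

Observing 7 successes and 35 failures updates Beta(10.7, 3.2) by adding the success and failure counts to the two shape parameters: α = 10.7+7 = 17.7, β = 3.2+35 = 38.2.
E[θ | data] = 17.7/(17.7+38.2) = 0.3166.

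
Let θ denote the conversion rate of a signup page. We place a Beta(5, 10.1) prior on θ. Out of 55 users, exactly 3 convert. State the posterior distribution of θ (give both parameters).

The binomial likelihood is conjugate to the Beta prior: with 3 successes and 52 failures, the posterior is Beta(5+3, 10.1+52) = Beta(8, 62.1).

Posterior: Beta(8, 62.1)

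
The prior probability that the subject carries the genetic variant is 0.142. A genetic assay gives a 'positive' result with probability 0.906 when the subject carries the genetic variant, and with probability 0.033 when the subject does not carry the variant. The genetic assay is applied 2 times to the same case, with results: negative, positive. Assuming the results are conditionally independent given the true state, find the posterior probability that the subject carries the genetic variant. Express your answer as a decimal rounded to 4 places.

Posterior P(H) ≈ 0.3064

With H the event that the subject carries the genetic variant, the joint likelihood of the observed sequence is P(data|H) = 0.094·0.906 = 0.085164 and P(data|¬H) = 0.967·0.033 = 0.031911.
Bayes: P(H|data) = 0.142·0.085164 / (0.142·0.085164 + 0.858·0.031911) = 0.012093/0.039473 = 0.3064.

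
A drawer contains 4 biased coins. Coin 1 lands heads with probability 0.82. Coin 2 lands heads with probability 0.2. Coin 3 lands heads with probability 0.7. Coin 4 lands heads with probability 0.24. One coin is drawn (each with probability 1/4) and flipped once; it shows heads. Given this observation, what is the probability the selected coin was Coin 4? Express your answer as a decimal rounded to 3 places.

Posterior probability ≈ 0.122

Tabulate prior·likelihood by source: [1] prior 0.25, lik 0.82, product 0.2050; [2] prior 0.25, lik 0.2, product 0.05000; [3] prior 0.25, lik 0.7, product 0.1750; [4] prior 0.25, lik 0.24, product 0.06000.
Normalizing constant = 0.49000; the posterior for Coin 4 is its product over the sum, 0.06000/0.49000 = 0.122.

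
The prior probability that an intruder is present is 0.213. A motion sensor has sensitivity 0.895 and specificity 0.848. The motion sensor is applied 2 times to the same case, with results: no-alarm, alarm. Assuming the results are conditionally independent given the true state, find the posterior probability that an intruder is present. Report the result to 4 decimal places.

Posterior P(H) ≈ 0.1648

With H the event that an intruder is present, the joint likelihood of the observed sequence is P(data|H) = 0.105·0.895 = 0.093975 and P(data|¬H) = 0.848·0.152 = 0.12890.
Bayes: P(H|data) = 0.213·0.093975 / (0.213·0.093975 + 0.787·0.12890) = 0.020017/0.12146 = 0.1648.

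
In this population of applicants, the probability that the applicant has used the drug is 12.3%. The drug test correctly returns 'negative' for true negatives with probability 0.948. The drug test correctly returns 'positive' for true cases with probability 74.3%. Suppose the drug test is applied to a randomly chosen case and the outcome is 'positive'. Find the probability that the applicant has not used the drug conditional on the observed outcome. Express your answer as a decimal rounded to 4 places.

Write H for 'the applicant has used the drug'. Prior odds H:¬H = 0.123/0.877 = 0.14025. For the 'positive' outcome, the likelihood ratio is 0.743/0.052 = 14.288.
Posterior odds = 0.14025 × 14.288 = 2.0040, so P(H|E) = 2.0040/(1+2.0040) = 0.6671. Then P(¬H|E) = 1 − 0.6671 = 0.3329.

P(¬H | E) ≈ 0.3329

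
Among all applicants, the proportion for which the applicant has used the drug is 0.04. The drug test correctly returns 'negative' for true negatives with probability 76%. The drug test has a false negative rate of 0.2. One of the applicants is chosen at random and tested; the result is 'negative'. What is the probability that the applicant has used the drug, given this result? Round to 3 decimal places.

P(H | E) ≈ 0.011

Let H be the event that the applicant has used the drug. P(H) = 0.04, so P(¬H) = 0.96. With E the 'negative' result, P(E|H) = 0.2 and P(E|¬H) = 0.76.
P(E) = 0.2·0.04 + 0.76·0.96 = 0.0080000 + 0.72960 = 0.73760.
By Bayes' theorem, P(H|E) = 0.0080000 / 0.73760 = 0.011.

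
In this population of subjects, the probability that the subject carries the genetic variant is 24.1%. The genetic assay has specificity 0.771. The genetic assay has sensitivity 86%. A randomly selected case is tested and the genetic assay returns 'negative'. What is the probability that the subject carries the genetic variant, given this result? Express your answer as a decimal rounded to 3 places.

Write H for 'the subject carries the genetic variant'. Prior odds H:¬H = 0.241/0.759 = 0.31752. For the 'negative' outcome, the likelihood ratio is 0.14/0.771 = 0.18158.
Posterior odds = 0.31752 × 0.18158 = 0.057657, so P(H|E) = 0.057657/(1+0.057657) = 0.055.

P(H | E) ≈ 0.055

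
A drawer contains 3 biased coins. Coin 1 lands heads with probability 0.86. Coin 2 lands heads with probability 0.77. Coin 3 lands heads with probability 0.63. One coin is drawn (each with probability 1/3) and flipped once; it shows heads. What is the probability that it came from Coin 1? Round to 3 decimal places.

P(heads|C1) = 0.86; P(heads|C2) = 0.77; P(heads|C3) = 0.63.
Prior × likelihood for each source: 0.333333·0.86=0.2867, 0.333333·0.77=0.2567, 0.333333·0.63=0.2100. Summing gives P(heads) = 0.75333.
P(Coin 1 | heads) = 0.2867 / 0.75333 = 0.381.

Posterior probability ≈ 0.381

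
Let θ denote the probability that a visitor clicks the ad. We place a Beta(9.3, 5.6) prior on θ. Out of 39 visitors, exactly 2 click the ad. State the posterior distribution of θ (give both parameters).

Posterior: Beta(11.3, 42.6)

Observing 2 successes and 37 failures updates Beta(9.3, 5.6) by adding the success and failure counts to the two shape parameters: α = 9.3+2 = 11.3, β = 5.6+37 = 42.6.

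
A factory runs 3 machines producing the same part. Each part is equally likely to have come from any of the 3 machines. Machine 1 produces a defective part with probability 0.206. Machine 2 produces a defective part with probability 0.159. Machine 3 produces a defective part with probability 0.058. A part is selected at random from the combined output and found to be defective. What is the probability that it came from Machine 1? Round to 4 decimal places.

Tabulate prior·likelihood by source: [1] prior 0.333333, lik 0.206, product 0.06867; [2] prior 0.333333, lik 0.159, product 0.05300; [3] prior 0.333333, lik 0.058, product 0.01933.
Normalizing constant = 0.14100; the posterior for Machine 1 is its product over the sum, 0.06867/0.14100 = 0.4870.

Posterior probability ≈ 0.4870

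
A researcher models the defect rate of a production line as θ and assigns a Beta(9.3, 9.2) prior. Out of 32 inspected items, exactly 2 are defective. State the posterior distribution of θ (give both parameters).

Posterior: Beta(11.3, 39.2)

The binomial likelihood is conjugate to the Beta prior: with 2 successes and 30 failures, the posterior is Beta(9.3+2, 9.2+30) = Beta(11.3, 39.2).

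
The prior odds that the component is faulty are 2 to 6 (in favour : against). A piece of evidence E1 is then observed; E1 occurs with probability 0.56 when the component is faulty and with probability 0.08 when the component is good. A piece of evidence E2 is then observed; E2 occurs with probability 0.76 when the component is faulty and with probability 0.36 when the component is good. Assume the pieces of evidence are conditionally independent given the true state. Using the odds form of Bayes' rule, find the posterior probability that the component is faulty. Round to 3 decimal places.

Posterior probability ≈ 0.831

Prior odds = 2/6 = 0.33333.
Likelihood ratio for E1 = 0.56/0.08 = 7.0000.
Likelihood ratio for E2 = 0.76/0.36 = 2.1111.
Posterior odds = prior odds × LR₁ × LR₂ = 4.9259.
Posterior probability = odds/(1+odds) = 4.9259/5.9259 = 0.831.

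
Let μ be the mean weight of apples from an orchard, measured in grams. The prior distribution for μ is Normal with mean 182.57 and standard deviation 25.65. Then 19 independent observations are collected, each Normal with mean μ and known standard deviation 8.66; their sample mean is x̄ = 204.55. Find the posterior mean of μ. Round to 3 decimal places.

Prior precision 1/τ₀² = 1/25.65² = 0.00151994; data precision n/σ² = 19/8.66² = 0.253348.
Posterior precision = 0.00151994 + 0.253348 = 0.254868.
Posterior mean = (0.00151994·182.57 + 0.253348·204.55) / 0.254868 = 204.419.

Posterior mean ≈ 204.419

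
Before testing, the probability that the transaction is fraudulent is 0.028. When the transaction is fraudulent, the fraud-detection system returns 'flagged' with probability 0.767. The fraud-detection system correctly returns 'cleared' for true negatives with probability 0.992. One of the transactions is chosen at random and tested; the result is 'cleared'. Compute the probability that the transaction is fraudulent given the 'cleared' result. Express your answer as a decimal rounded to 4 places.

Let H be the event that the transaction is fraudulent. P(H) = 0.028, so P(¬H) = 0.972. With E the 'cleared' result, P(E|H) = 0.233 and P(E|¬H) = 0.992.
P(E) = 0.233·0.028 + 0.992·0.972 = 0.0065240 + 0.96422 = 0.97075.
By Bayes' theorem, P(H|E) = 0.0065240 / 0.97075 = 0.0067.

P(H | E) ≈ 0.0067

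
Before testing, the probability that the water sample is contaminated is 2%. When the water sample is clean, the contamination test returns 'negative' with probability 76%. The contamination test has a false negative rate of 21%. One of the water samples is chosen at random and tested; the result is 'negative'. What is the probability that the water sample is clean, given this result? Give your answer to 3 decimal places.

Let H be the event that the water sample is contaminated. P(H) = 0.02, so P(¬H) = 0.98. With E the 'negative' result, P(E|H) = 0.21 and P(E|¬H) = 0.76.
P(E) = 0.21·0.02 + 0.76·0.98 = 0.0042000 + 0.74480 = 0.74900.
By Bayes' theorem, P(H|E) = 0.0042000 / 0.74900 = 0.006. Hence P(¬H|E) = 1 − 0.006 = 0.994.

P(¬H | E) ≈ 0.994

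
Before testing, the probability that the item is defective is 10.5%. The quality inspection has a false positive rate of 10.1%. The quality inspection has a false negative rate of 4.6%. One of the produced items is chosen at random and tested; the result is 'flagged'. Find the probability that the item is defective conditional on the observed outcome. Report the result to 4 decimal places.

P(H | E) ≈ 0.5256

Let H be the event that the item is defective. P(H) = 0.105, so P(¬H) = 0.895. With E the 'flagged' result, P(E|H) = 0.954 and P(E|¬H) = 0.101.
P(E) = 0.954·0.105 + 0.101·0.895 = 0.10017 + 0.090395 = 0.19056.
By Bayes' theorem, P(H|E) = 0.10017 / 0.19056 = 0.5256.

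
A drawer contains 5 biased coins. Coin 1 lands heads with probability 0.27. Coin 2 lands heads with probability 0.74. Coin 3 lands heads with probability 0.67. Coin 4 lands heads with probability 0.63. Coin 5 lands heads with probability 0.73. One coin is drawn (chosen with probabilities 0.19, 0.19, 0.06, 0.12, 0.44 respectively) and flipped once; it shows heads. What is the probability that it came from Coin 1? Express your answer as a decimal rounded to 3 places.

Tabulate prior·likelihood by source: [1] prior 0.19, lik 0.27, product 0.05130; [2] prior 0.19, lik 0.74, product 0.1406; [3] prior 0.06, lik 0.67, product 0.04020; [4] prior 0.12, lik 0.63, product 0.07560; [5] prior 0.44, lik 0.73, product 0.3212.
Normalizing constant = 0.62890; the posterior for Coin 1 is its product over the sum, 0.05130/0.62890 = 0.082.

Posterior probability ≈ 0.082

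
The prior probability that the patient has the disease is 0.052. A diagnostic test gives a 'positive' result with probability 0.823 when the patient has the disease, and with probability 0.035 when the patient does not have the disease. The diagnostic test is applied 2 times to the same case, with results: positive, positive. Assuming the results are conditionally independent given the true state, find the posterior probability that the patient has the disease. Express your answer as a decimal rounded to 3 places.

Let H be the event that the patient has the disease; start with P(H) = 0.052. P('positive'|H) = 0.823, P('positive'|¬H) = 0.035.
Update on result 1 ('positive'): P(H) ← 0.823·0.0520 / (0.823·0.0520 + 0.035·0.9480) = 0.042796/0.075976 = 0.5633.
Update on result 2 ('positive'): P(H) ← 0.823·0.5633 / (0.823·0.5633 + 0.035·0.4367) = 0.46358/0.47887 = 0.9681.

Posterior P(H) ≈ 0.968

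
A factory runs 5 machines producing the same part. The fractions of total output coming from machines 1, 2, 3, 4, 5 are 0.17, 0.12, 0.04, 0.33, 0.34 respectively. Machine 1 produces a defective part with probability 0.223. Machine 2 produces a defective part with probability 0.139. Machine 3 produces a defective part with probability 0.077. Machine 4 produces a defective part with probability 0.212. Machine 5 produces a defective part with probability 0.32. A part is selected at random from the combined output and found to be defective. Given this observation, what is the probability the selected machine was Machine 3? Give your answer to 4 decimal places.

P(defective|M1) = 0.223; P(defective|M2) = 0.139; P(defective|M3) = 0.077; P(defective|M4) = 0.212; P(defective|M5) = 0.32.
Prior × likelihood for each source: 0.17·0.223=0.03791, 0.12·0.139=0.01668, 0.04·0.077=0.003080, 0.33·0.212=0.06996, 0.34·0.32=0.1088. Summing gives P(defective) = 0.23643.
P(Machine 3 | defective) = 0.003080 / 0.23643 = 0.0130.

Posterior probability ≈ 0.0130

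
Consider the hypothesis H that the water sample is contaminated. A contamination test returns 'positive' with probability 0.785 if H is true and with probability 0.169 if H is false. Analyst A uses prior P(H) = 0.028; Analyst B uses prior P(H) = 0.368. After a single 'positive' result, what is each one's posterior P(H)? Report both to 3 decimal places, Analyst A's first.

Analyst A: 0.118; Analyst B: 0.730

P('+'|H) = 0.785, P('+'|¬H) = 0.169.
Analyst A: numerator 0.785·0.028 = 0.021980; evidence = 0.021980+0.169·0.972 = 0.18625; posterior = 0.118.
Analyst B: numerator 0.785·0.368 = 0.28888; evidence = 0.28888+0.169·0.632 = 0.39569; posterior = 0.730.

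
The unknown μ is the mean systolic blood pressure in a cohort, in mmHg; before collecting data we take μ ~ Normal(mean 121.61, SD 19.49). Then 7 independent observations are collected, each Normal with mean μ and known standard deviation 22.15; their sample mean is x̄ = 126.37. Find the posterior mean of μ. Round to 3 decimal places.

Posterior mean ≈ 125.629

With known σ, the Normal prior is conjugate. Weight on the data is w = (n/σ²)/(n/σ² + 1/τ₀²) = 0.0142676/(0.0142676+0.00263255) = 0.84423.
Posterior mean = w·x̄ + (1−w)·μ₀ = 0.84423·126.37 + 0.15577·121.61 = 125.629.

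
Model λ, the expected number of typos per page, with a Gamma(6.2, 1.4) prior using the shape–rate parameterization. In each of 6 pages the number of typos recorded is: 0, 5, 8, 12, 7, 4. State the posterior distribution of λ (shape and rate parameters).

The Poisson likelihood adds the total count to the shape and the number of exposure periods to the rate. Here ∑xᵢ = 36 and n = 6, so shape 6.2→42.2 and rate 1.4→7.4.

Posterior: Gamma(shape=42.2, rate=7.4)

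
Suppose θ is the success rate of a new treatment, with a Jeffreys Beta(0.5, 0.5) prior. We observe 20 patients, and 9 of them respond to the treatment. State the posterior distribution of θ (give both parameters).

Posterior: Beta(9.5, 11.5)

Observing 9 successes and 11 failures updates Beta(0.5, 0.5) by adding the success and failure counts to the two shape parameters: α = 0.5+9 = 9.5, β = 0.5+11 = 11.5.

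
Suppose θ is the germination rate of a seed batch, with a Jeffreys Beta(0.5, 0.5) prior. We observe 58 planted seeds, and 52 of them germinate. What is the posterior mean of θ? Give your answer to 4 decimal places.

Posterior mean ≈ 0.8898

The binomial likelihood is conjugate to the Beta prior: with 52 successes and 6 failures, the posterior is Beta(0.5+52, 0.5+6) = Beta(52.5, 6.5).
E[θ | data] = 52.5/(52.5+6.5) = 0.8898.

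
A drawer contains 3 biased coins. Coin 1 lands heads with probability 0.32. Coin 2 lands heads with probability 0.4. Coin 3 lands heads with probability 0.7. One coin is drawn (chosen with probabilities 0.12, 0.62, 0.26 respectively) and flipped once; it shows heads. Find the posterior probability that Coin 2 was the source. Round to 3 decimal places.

P(heads|C1) = 0.32; P(heads|C2) = 0.4; P(heads|C3) = 0.7.
Prior × likelihood for each source: 0.12·0.32=0.03840, 0.62·0.4=0.2480, 0.26·0.7=0.1820. Summing gives P(heads) = 0.46840.
P(Coin 2 | heads) = 0.2480 / 0.46840 = 0.529.

Posterior probability ≈ 0.529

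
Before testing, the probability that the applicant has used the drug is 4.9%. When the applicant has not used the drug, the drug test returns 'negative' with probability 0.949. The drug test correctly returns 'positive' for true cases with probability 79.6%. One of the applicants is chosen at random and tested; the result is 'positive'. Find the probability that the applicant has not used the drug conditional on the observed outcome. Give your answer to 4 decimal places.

Let H be the event that the applicant has used the drug. P(H) = 0.049, so P(¬H) = 0.951. With E the 'positive' result, P(E|H) = 0.796 and P(E|¬H) = 0.051.
P(E) = 0.796·0.049 + 0.051·0.951 = 0.039004 + 0.048501 = 0.087505.
By Bayes' theorem, P(H|E) = 0.039004 / 0.087505 = 0.4457. Hence P(¬H|E) = 1 − 0.4457 = 0.5543.

P(¬H | E) ≈ 0.5543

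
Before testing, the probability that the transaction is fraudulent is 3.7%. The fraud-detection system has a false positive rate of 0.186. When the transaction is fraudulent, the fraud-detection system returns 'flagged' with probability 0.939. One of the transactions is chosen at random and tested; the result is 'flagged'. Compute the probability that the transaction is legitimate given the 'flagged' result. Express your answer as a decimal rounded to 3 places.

Let H be the event that the transaction is fraudulent. P(H) = 0.037, so P(¬H) = 0.963. With E the 'flagged' result, P(E|H) = 0.939 and P(E|¬H) = 0.186.
P(E) = 0.939·0.037 + 0.186·0.963 = 0.034743 + 0.17912 = 0.21386.
By Bayes' theorem, P(H|E) = 0.034743 / 0.21386 = 0.162. Hence P(¬H|E) = 1 − 0.162 = 0.838.

P(¬H | E) ≈ 0.838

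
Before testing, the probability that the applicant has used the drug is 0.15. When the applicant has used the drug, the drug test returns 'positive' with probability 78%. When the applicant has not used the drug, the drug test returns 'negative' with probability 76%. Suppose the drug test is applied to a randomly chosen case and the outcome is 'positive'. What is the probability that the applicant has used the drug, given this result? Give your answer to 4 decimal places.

Let H be the event that the applicant has used the drug. P(H) = 0.15, so P(¬H) = 0.85. With E the 'positive' result, P(E|H) = 0.78 and P(E|¬H) = 0.24.
P(E) = 0.78·0.15 + 0.24·0.85 = 0.11700 + 0.20400 = 0.32100.
By Bayes' theorem, P(H|E) = 0.11700 / 0.32100 = 0.3645.

P(H | E) ≈ 0.3645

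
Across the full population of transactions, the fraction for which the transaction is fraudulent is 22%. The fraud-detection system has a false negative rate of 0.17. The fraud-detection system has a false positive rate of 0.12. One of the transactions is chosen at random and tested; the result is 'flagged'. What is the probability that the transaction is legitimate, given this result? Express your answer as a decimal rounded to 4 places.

Write H for 'the transaction is fraudulent'. Prior odds H:¬H = 0.22/0.78 = 0.28205. For the 'flagged' outcome, the likelihood ratio is 0.83/0.12 = 6.9167.
Posterior odds = 0.28205 × 6.9167 = 1.9509, so P(H|E) = 1.9509/(1+1.9509) = 0.6611. Then P(¬H|E) = 1 − 0.6611 = 0.3389.

P(¬H | E) ≈ 0.3389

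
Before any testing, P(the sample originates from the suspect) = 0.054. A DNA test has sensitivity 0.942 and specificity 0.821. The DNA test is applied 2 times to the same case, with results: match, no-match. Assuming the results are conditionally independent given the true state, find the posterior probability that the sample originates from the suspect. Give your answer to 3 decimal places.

Posterior P(H) ≈ 0.021

Let H be the event that the sample originates from the suspect; start with P(H) = 0.054. P('match'|H) = 0.942, P('match'|¬H) = 0.179.
Update on result 1 ('match'): P(H) ← 0.942·0.0540 / (0.942·0.0540 + 0.179·0.9460) = 0.050868/0.22020 = 0.2310.
Update on result 2 ('no-match'): P(H) ← 0.058·0.2310 / (0.058·0.2310 + 0.821·0.7690) = 0.013398/0.64474 = 0.0208.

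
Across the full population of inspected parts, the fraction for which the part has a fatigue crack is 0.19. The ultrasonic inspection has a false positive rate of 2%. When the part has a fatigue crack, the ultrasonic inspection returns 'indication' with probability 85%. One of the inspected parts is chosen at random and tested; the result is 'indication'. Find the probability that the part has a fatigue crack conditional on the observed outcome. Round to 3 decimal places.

P(H | E) ≈ 0.909

Let H be the event that the part has a fatigue crack. P(H) = 0.19, so P(¬H) = 0.81. With E the 'indication' result, P(E|H) = 0.85 and P(E|¬H) = 0.02.
P(E) = 0.85·0.19 + 0.02·0.81 = 0.16150 + 0.016200 = 0.17770.
By Bayes' theorem, P(H|E) = 0.16150 / 0.17770 = 0.909.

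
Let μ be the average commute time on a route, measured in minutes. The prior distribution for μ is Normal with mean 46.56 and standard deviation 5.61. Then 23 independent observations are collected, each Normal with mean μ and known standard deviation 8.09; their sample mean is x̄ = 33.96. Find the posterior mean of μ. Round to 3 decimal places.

Prior precision 1/τ₀² = 1/5.61² = 0.0317742; data precision n/σ² = 23/8.09² = 0.351423.
Posterior precision = 0.0317742 + 0.351423 = 0.383198.
Posterior mean = (0.0317742·46.56 + 0.351423·33.96) / 0.383198 = 35.005.

Posterior mean ≈ 35.005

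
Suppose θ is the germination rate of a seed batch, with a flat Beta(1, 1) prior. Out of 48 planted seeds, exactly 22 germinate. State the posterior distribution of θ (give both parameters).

The binomial likelihood is conjugate to the Beta prior: with 22 successes and 26 failures, the posterior is Beta(1+22, 1+26) = Beta(23, 27).

Posterior: Beta(23, 27)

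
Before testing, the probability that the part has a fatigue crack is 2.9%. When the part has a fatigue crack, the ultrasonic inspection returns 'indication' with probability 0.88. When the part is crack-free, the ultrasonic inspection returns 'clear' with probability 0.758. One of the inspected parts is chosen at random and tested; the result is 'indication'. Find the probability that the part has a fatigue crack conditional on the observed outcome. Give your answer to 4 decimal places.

Write H for 'the part has a fatigue crack'. Prior odds H:¬H = 0.029/0.971 = 0.029866. For the 'indication' outcome, the likelihood ratio is 0.88/0.242 = 3.6364.
Posterior odds = 0.029866 × 3.6364 = 0.10860, so P(H|E) = 0.10860/(1+0.10860) = 0.0980.

P(H | E) ≈ 0.0980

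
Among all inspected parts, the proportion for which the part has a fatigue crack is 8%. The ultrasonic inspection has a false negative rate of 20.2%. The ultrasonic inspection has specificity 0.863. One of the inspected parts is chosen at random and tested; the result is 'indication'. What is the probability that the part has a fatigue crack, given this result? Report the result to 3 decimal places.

Let H be the event that the part has a fatigue crack. P(H) = 0.08, so P(¬H) = 0.92. With E the 'indication' result, P(E|H) = 0.798 and P(E|¬H) = 0.137.
P(E) = 0.798·0.08 + 0.137·0.92 = 0.063840 + 0.12604 = 0.18988.
By Bayes' theorem, P(H|E) = 0.063840 / 0.18988 = 0.336.

P(H | E) ≈ 0.336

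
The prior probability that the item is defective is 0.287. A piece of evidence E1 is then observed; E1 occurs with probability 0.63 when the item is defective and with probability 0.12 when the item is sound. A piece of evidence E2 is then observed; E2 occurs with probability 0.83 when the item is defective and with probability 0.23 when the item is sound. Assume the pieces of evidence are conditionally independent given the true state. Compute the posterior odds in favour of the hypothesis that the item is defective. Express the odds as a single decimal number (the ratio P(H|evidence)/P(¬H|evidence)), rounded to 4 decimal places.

Posterior odds ≈ 7.6261

Prior odds = 0.287/(1−0.287) = 0.40252. In log-odds, ln(0.40252) = -0.91000.
Add log likelihood ratios: ln(5.2500) + ln(3.6087) = 2.9416.
Posterior log-odds = 2.0316, so posterior odds = exp(2.0316) = 7.6261.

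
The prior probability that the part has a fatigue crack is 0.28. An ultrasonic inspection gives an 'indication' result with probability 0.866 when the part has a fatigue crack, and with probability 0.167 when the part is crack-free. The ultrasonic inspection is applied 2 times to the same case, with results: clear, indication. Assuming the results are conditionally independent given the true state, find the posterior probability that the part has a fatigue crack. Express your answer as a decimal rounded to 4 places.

Let H be the event that the part has a fatigue crack; start with P(H) = 0.28. P('indication'|H) = 0.866, P('indication'|¬H) = 0.167.
Update on result 1 ('clear'): P(H) ← 0.134·0.2800 / (0.134·0.2800 + 0.833·0.7200) = 0.037520/0.63728 = 0.0589.
Update on result 2 ('indication'): P(H) ← 0.866·0.0589 / (0.866·0.0589 + 0.167·0.9411) = 0.050986/0.20815 = 0.2449.

Posterior P(H) ≈ 0.2449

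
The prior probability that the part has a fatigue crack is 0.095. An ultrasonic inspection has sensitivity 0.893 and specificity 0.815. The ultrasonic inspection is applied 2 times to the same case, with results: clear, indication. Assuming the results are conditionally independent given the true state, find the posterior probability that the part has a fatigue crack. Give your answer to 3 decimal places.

Posterior P(H) ≈ 0.062

Let H be the event that the part has a fatigue crack; start with P(H) = 0.095. P('indication'|H) = 0.893, P('indication'|¬H) = 0.185.
Update on result 1 ('clear'): P(H) ← 0.107·0.0950 / (0.107·0.0950 + 0.815·0.9050) = 0.010165/0.74774 = 0.0136.
Update on result 2 ('indication'): P(H) ← 0.893·0.0136 / (0.893·0.0136 + 0.185·0.9864) = 0.012140/0.19462 = 0.0624.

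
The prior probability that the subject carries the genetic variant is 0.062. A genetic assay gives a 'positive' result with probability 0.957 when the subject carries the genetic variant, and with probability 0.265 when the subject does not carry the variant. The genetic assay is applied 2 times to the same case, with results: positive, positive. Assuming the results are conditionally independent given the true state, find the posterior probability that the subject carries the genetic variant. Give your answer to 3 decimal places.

Posterior P(H) ≈ 0.463

Let H be the event that the subject carries the genetic variant; start with P(H) = 0.062. P('positive'|H) = 0.957, P('positive'|¬H) = 0.265.
Update on result 1 ('positive'): P(H) ← 0.957·0.0620 / (0.957·0.0620 + 0.265·0.9380) = 0.059334/0.30790 = 0.1927.
Update on result 2 ('positive'): P(H) ← 0.957·0.1927 / (0.957·0.1927 + 0.265·0.8073) = 0.18442/0.39835 = 0.4630.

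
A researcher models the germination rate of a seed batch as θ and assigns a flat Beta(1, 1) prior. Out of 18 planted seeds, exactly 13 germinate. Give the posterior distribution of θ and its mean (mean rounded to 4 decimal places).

Observing 13 successes and 5 failures updates Beta(1, 1) by adding the success and failure counts to the two shape parameters: α = 1+13 = 14, β = 1+5 = 6.
E[θ | data] = 14/(14+6) = 0.7000.

Posterior: Beta(14, 6); mean ≈ 0.7000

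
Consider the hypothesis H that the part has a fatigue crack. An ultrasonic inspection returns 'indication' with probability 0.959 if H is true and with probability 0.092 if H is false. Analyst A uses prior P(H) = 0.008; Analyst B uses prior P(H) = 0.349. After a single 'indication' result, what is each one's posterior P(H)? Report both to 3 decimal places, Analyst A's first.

Analyst A: 0.078; Analyst B: 0.848

P('+'|H) = 0.959, P('+'|¬H) = 0.092.
Analyst A: numerator 0.959·0.008 = 0.0076720; evidence = 0.0076720+0.092·0.992 = 0.098936; posterior = 0.078.
Analyst B: numerator 0.959·0.349 = 0.33469; evidence = 0.33469+0.092·0.651 = 0.39458; posterior = 0.848.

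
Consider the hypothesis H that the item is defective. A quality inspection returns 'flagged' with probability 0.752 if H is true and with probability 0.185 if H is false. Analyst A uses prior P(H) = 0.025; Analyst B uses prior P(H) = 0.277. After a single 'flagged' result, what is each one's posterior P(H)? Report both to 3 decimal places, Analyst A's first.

P('+'|H) = 0.752, P('+'|¬H) = 0.185.
Analyst A: numerator 0.752·0.025 = 0.018800; evidence = 0.018800+0.185·0.975 = 0.19918; posterior = 0.094.
Analyst B: numerator 0.752·0.277 = 0.20830; evidence = 0.20830+0.185·0.723 = 0.34206; posterior = 0.609.

Analyst A: 0.094; Analyst B: 0.609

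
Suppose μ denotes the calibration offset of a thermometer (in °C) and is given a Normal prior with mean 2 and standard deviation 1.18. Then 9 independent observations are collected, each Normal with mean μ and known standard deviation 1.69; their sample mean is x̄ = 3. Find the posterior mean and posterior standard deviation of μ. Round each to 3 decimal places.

Posterior mean ≈ 2.814; posterior SD ≈ 0.508

With known σ, the Normal prior is conjugate. Weight on the data is w = (n/σ²)/(n/σ² + 1/τ₀²) = 3.15115/(3.15115+0.718184) = 0.81439.
Posterior mean = w·x̄ + (1−w)·μ₀ = 0.81439·3 + 0.18561·2 = 2.814. Posterior variance = 1/(3.15115+0.718184) = 0.258442, so SD = 0.508.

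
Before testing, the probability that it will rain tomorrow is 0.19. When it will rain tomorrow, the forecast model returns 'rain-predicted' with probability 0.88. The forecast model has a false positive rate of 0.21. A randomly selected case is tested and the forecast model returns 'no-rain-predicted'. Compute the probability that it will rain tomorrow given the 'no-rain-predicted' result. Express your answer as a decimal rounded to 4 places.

Write H for 'it will rain tomorrow'. Prior odds H:¬H = 0.19/0.81 = 0.23457. For the 'no-rain-predicted' outcome, the likelihood ratio is 0.12/0.79 = 0.15190.
Posterior odds = 0.23457 × 0.15190 = 0.035631, so P(H|E) = 0.035631/(1+0.035631) = 0.0344.

P(H | E) ≈ 0.0344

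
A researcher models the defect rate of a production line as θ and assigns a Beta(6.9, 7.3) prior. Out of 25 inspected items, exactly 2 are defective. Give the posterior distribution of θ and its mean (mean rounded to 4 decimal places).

The binomial likelihood is conjugate to the Beta prior: with 2 successes and 23 failures, the posterior is Beta(6.9+2, 7.3+23) = Beta(8.9, 30.3).
E[θ | data] = 8.9/(8.9+30.3) = 0.2270.

Posterior: Beta(8.9, 30.3); mean ≈ 0.2270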